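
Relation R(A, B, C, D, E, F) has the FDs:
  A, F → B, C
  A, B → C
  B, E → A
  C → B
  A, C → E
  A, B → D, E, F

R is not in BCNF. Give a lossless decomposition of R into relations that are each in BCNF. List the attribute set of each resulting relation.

{A, C, D, E, F}; {B, C}

Candidate keys of the original relation: {A, B}, {A, C}, {A, F}, {B, E}, {C, E}.
{A, B, C, D, E, F}: {C} determines {B, C} here but is not a superkey — split on C → B, giving {B, C} and {A, C, D, E, F}.
{B, C} is in BCNF.
{A, C, D, E, F} is in BCNF.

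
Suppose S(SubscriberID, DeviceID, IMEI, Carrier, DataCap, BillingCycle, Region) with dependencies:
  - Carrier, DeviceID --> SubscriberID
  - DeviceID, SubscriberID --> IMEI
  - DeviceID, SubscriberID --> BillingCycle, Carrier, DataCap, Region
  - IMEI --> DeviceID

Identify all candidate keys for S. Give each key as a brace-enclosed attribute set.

{Carrier, DeviceID}, {Carrier, IMEI}, {DeviceID, SubscriberID}, {IMEI, SubscriberID}

{Carrier, DeviceID} is a candidate key since {Carrier, DeviceID}⁺ = {BillingCycle, Carrier, DataCap, DeviceID, IMEI, Region, SubscriberID} covers every attribute.
{Carrier, IMEI} is a candidate key since {Carrier, IMEI}⁺ = {BillingCycle, Carrier, DataCap, DeviceID, IMEI, Region, SubscriberID} covers every attribute.
{DeviceID, SubscriberID} is a candidate key since {DeviceID, SubscriberID}⁺ = {BillingCycle, Carrier, DataCap, DeviceID, IMEI, Region, SubscriberID} covers every attribute.
{IMEI, SubscriberID} is a candidate key since {IMEI, SubscriberID}⁺ = {BillingCycle, Carrier, DataCap, DeviceID, IMEI, Region, SubscriberID} covers every attribute.
Any other superkey properly contains one of these, so there are no further candidate keys.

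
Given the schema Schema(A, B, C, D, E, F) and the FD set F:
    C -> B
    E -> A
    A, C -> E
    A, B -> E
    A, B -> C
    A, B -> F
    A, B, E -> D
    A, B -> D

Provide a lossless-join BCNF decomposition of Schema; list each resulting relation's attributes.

Candidate keys of the original relation: {A, B}, {A, C}, {B, E}, {C, E}.
In {A, B, C, D, E, F}, {C} is not a superkey ({C}⁺ restricted to this set is {B, C}), so split on C -> B into {B, C} and {A, C, D, E, F}.
{B, C} has no BCNF violation.
In {A, C, D, E, F}, {E} is not a superkey ({E}⁺ restricted to this set is {A, E}), so split on E -> A into {A, E} and {C, D, E, F}.
{A, E} has no BCNF violation.
{C, D, E, F} has no BCNF violation.

{A, E}; {B, C}; {C, D, E, F}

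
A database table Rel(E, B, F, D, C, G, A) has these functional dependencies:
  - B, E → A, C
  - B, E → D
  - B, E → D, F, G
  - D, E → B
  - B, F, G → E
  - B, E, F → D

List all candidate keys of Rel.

{B, E}, {B, F, G}, {D, E}

{B, E}⁺ = {A, B, C, D, E, F, G} — all of the relation — so {B, E} is a candidate key.
{D, E}⁺ = {A, B, C, D, E, F, G} — all of the relation — so {D, E} is a candidate key.
{B, F, G}⁺ = {A, B, C, D, E, F, G} — all of the relation — so {B, F, G} is a candidate key.
Any other superkey properly contains one of these, so there are no further candidate keys.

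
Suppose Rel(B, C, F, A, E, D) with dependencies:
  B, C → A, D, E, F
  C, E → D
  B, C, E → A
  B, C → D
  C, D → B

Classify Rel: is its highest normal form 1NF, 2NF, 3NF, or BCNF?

BCNF

Candidate keys: {B, C}, {C, D}, {C, E}. Prime attributes: {B, C, D, E}.
Every FD has a superkey on the left, so the relation is in BCNF.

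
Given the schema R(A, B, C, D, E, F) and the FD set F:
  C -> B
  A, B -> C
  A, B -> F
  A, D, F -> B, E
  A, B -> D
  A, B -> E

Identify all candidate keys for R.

Attributes never on any right-hand side: {A} — every candidate key must contain it.
{A, B} is a candidate key since {A, B}⁺ = {A, B, C, D, E, F} covers every attribute.
{A, C} is a candidate key since {A, C}⁺ = {A, B, C, D, E, F} covers every attribute.
{A, D, F} is a candidate key since {A, D, F}⁺ = {A, B, C, D, E, F} covers every attribute.
Any other superkey properly contains one of these, so there are no further candidate keys.

{A, B}, {A, C}, {A, D, F}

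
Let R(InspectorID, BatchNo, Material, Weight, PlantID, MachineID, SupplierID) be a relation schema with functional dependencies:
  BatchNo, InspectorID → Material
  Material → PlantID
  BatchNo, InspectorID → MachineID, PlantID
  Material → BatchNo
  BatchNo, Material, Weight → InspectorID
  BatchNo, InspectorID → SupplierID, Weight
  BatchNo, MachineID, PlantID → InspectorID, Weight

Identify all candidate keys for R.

{BatchNo, InspectorID}, {BatchNo, MachineID, PlantID}, {InspectorID, Material}, {MachineID, Material}, {Material, Weight}

Closure of {BatchNo, InspectorID} is {BatchNo, InspectorID, MachineID, Material, PlantID, SupplierID, Weight}, the whole schema; {BatchNo, InspectorID} is a candidate key.
Closure of {InspectorID, Material} is {BatchNo, InspectorID, MachineID, Material, PlantID, SupplierID, Weight}, the whole schema; {InspectorID, Material} is a candidate key.
Closure of {MachineID, Material} is {BatchNo, InspectorID, MachineID, Material, PlantID, SupplierID, Weight}, the whole schema; {MachineID, Material} is a candidate key.
Closure of {Material, Weight} is {BatchNo, InspectorID, MachineID, Material, PlantID, SupplierID, Weight}, the whole schema; {Material, Weight} is a candidate key.
Closure of {BatchNo, MachineID, PlantID} is {BatchNo, InspectorID, MachineID, Material, PlantID, SupplierID, Weight}, the whole schema; {BatchNo, MachineID, PlantID} is a candidate key.
Any other superkey properly contains one of these, so there are no further candidate keys.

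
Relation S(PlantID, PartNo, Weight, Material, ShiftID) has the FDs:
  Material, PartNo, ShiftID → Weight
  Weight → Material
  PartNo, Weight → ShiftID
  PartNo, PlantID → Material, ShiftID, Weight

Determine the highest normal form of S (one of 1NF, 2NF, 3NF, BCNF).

2NF

Candidate key: {PartNo, PlantID}. Prime attributes: {PartNo, PlantID}.
For Material, PartNo, ShiftID → Weight we have {Material, PartNo, ShiftID}⁺ = {Material, PartNo, ShiftID, Weight}; {Material, PartNo, ShiftID} is not a superkey, so BCNF fails.
Material, PartNo, ShiftID → Weight has non-prime {Weight} on the right and a non-superkey on the left, so 3NF fails.
Checking every proper subset of each key, none determines a non-prime attribute — 2NF is satisfied.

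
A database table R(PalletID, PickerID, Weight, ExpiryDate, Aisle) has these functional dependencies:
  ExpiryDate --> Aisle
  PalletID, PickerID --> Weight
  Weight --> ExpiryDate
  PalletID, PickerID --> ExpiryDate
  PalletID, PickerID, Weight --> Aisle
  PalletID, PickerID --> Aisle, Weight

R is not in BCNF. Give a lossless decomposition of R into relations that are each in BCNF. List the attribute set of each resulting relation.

{Aisle, ExpiryDate}; {ExpiryDate, Weight}; {PalletID, PickerID, Weight}

Candidate key of the original relation: {PalletID, PickerID}.
In {Aisle, ExpiryDate, PalletID, PickerID, Weight}, {ExpiryDate} is not a superkey ({ExpiryDate}⁺ restricted to this set is {Aisle, ExpiryDate}), so split on ExpiryDate --> Aisle into {Aisle, ExpiryDate} and {ExpiryDate, PalletID, PickerID, Weight}.
{Aisle, ExpiryDate}: every determinant is a superkey — BCNF.
In {ExpiryDate, PalletID, PickerID, Weight}, {Weight} is not a superkey ({Weight}⁺ restricted to this set is {ExpiryDate, Weight}), so split on Weight --> ExpiryDate into {ExpiryDate, Weight} and {PalletID, PickerID, Weight}.
{ExpiryDate, Weight}: every determinant is a superkey — BCNF.
{PalletID, PickerID, Weight}: every determinant is a superkey — BCNF.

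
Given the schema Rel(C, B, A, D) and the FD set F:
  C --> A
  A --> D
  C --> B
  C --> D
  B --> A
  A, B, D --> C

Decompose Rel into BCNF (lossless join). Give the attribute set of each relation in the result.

{A, B, C}; {A, D}

Candidate keys of the original relation: {B}, {C}.
Within {A, B, C, D}: {A}⁺ ∩ {A, B, C, D} = {A, D}, not the whole set, so A --> D violates BCNF; decompose into {A, D} and {A, B, C}.
{A, D}: every determinant is a superkey — BCNF.
{A, B, C}: every determinant is a superkey — BCNF.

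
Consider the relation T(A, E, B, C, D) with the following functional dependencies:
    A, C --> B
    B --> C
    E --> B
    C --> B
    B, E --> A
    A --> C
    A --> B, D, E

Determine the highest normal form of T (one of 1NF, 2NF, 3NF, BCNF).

Candidate keys: {A}, {E}. Prime attributes: {A, E}.
B --> C: {B}⁺ = {B, C}, which is not all of the attributes, so the left side is not a superkey — BCNF is violated.
B --> C has non-prime {C} on the right and a non-superkey on the left, so 3NF fails.
Every candidate key is a single attribute, so no partial dependency is possible; 2NF holds.

2NF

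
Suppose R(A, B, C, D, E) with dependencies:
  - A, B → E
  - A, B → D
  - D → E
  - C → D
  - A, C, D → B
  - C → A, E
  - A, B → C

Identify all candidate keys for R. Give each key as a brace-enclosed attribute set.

{A, B}, {C}

{C}⁺ = {A, B, C, D, E}, which is every attribute, so {C} is a candidate key.
{A, B}⁺ = {A, B, C, D, E}, which is every attribute, so {A, B} is a candidate key.
These are minimal and exhaustive — every other superkey contains one of them.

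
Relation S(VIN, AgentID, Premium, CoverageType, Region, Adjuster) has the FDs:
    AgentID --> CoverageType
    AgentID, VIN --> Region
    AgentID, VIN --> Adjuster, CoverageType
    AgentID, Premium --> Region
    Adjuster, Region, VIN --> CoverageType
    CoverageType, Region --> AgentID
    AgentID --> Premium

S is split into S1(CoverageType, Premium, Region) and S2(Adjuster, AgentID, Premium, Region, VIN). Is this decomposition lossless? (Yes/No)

Common attributes: {Premium, Region}; their closure is {Premium, Region}.
The closure covers neither S1 nor S2 entirely; the join is not lossless.

No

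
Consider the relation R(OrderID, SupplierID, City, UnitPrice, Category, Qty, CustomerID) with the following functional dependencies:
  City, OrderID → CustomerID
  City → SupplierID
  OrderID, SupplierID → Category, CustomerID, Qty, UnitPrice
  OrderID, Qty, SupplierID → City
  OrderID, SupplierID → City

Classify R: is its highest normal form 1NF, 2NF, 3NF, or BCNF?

3NF

Candidate keys: {City, OrderID}, {OrderID, SupplierID}. Prime attributes: {City, OrderID, SupplierID}.
City → SupplierID: {City}⁺ = {City, SupplierID}, which is not all of the attributes, so the left side is not a superkey — BCNF is violated.
But every attribute on its right side ({SupplierID}) is prime, and the same holds for every other non-superkey FD, so 3NF still holds.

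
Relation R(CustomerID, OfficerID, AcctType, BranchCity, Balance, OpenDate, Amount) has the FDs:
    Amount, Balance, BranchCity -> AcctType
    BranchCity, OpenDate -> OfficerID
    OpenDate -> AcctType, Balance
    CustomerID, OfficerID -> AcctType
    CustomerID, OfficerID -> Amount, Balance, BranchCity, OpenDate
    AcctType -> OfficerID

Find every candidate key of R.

{CustomerID} never appears on the right of any FD, so every key must include it.
{AcctType, CustomerID} is a candidate key since {AcctType, CustomerID}⁺ = {AcctType, Amount, Balance, BranchCity, CustomerID, OfficerID, OpenDate} covers every attribute.
{CustomerID, OfficerID} is a candidate key since {CustomerID, OfficerID}⁺ = {AcctType, Amount, Balance, BranchCity, CustomerID, OfficerID, OpenDate} covers every attribute.
{CustomerID, OpenDate} is a candidate key since {CustomerID, OpenDate}⁺ = {AcctType, Amount, Balance, BranchCity, CustomerID, OfficerID, OpenDate} covers every attribute.
{Amount, Balance, BranchCity, CustomerID} is a candidate key since {Amount, Balance, BranchCity, CustomerID}⁺ = {AcctType, Amount, Balance, BranchCity, CustomerID, OfficerID, OpenDate} covers every attribute.
Any other superkey properly contains one of these, so there are no further candidate keys.

{AcctType, CustomerID}, {Amount, Balance, BranchCity, CustomerID}, {CustomerID, OfficerID}, {CustomerID, OpenDate}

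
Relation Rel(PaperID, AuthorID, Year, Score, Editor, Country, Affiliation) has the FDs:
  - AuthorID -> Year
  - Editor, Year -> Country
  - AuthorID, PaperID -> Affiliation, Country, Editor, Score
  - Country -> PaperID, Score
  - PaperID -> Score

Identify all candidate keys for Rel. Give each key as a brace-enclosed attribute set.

{AuthorID, Country}, {AuthorID, Editor}, {AuthorID, PaperID}

{AuthorID} never appears on the right of any FD, so every key must include it.
{AuthorID, Country} is a candidate key since {AuthorID, Country}⁺ = {Affiliation, AuthorID, Country, Editor, PaperID, Score, Year} covers every attribute.
{AuthorID, Editor} is a candidate key since {AuthorID, Editor}⁺ = {Affiliation, AuthorID, Country, Editor, PaperID, Score, Year} covers every attribute.
{AuthorID, PaperID} is a candidate key since {AuthorID, PaperID}⁺ = {Affiliation, AuthorID, Country, Editor, PaperID, Score, Year} covers every attribute.
No proper subset of any of these is a key, and no other minimal superkey exists.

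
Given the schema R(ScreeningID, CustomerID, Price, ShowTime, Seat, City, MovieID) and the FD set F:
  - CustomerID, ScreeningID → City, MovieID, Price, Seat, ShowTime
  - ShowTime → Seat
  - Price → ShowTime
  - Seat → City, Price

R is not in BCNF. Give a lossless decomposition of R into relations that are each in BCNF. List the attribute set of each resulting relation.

Candidate key of the original relation: {CustomerID, ScreeningID}.
In {City, CustomerID, MovieID, Price, ScreeningID, Seat, ShowTime}, {ShowTime} is not a superkey ({ShowTime}⁺ restricted to this set is {City, Price, Seat, ShowTime}), so split on ShowTime → City, Price, Seat into {City, Price, Seat, ShowTime} and {CustomerID, MovieID, ScreeningID, ShowTime}.
{City, Price, Seat, ShowTime} has no BCNF violation.
{CustomerID, MovieID, ScreeningID, ShowTime} has no BCNF violation.

{City, Price, Seat, ShowTime}; {CustomerID, MovieID, ScreeningID, ShowTime}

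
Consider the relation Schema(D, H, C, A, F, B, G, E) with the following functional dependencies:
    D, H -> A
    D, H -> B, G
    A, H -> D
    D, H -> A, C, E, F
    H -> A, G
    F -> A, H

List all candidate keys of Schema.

{F}⁺ = {A, B, C, D, E, F, G, H}, which is every attribute, so {F} is a candidate key.
{H}⁺ = {A, B, C, D, E, F, G, H}, which is every attribute, so {H} is a candidate key.
These are minimal and exhaustive — every other superkey contains one of them.

{F}, {H}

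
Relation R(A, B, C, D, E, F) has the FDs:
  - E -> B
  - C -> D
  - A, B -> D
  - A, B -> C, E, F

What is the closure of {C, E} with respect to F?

Start with {C, E}.
E -> B applies; add {B} → now {B, C, E}.
C -> D applies; add {D} → now {B, C, D, E}.
No further FD applies.

{B, C, D, E}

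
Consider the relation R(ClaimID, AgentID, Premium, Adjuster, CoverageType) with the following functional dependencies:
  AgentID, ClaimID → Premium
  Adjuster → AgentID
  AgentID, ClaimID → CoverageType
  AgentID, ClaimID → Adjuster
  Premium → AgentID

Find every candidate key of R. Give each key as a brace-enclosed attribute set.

{ClaimID} never appears on the right of any FD, so every key must include it.
Closure of {Adjuster, ClaimID} is {Adjuster, AgentID, ClaimID, CoverageType, Premium}, the whole schema; {Adjuster, ClaimID} is a candidate key.
Closure of {AgentID, ClaimID} is {Adjuster, AgentID, ClaimID, CoverageType, Premium}, the whole schema; {AgentID, ClaimID} is a candidate key.
Closure of {ClaimID, Premium} is {Adjuster, AgentID, ClaimID, CoverageType, Premium}, the whole schema; {ClaimID, Premium} is a candidate key.
Any other superkey properly contains one of these, so there are no further candidate keys.

{Adjuster, ClaimID}, {AgentID, ClaimID}, {ClaimID, Premium}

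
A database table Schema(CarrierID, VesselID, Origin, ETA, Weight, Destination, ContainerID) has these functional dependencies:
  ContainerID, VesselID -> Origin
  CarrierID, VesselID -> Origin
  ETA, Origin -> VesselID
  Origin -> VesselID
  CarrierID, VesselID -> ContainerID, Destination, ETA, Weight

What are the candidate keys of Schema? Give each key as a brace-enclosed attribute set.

No FD produces {CarrierID}, so it must be in every candidate key.
Closure of {CarrierID, Origin} is {CarrierID, ContainerID, Destination, ETA, Origin, VesselID, Weight}, the whole schema; {CarrierID, Origin} is a candidate key.
Closure of {CarrierID, VesselID} is {CarrierID, ContainerID, Destination, ETA, Origin, VesselID, Weight}, the whole schema; {CarrierID, VesselID} is a candidate key.
No proper subset of any of these is a key, and no other minimal superkey exists.

{CarrierID, Origin}, {CarrierID, VesselID}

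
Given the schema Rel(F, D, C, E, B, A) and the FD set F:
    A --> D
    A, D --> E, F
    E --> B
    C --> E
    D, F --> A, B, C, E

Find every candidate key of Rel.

{A}, {D, F}

{A}⁺ = {A, B, C, D, E, F}, which is every attribute, so {A} is a candidate key.
{D, F}⁺ = {A, B, C, D, E, F}, which is every attribute, so {D, F} is a candidate key.
No proper subset of any of these is a key, and no other minimal superkey exists.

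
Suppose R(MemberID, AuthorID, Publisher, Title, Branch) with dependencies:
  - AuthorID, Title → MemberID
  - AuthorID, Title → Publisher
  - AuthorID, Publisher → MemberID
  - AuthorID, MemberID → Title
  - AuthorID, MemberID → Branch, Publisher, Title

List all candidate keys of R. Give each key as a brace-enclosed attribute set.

Attributes never on any right-hand side: {AuthorID} — every candidate key must contain it.
Closure of {AuthorID, MemberID} is {AuthorID, Branch, MemberID, Publisher, Title}, the whole schema; {AuthorID, MemberID} is a candidate key.
Closure of {AuthorID, Publisher} is {AuthorID, Branch, MemberID, Publisher, Title}, the whole schema; {AuthorID, Publisher} is a candidate key.
Closure of {AuthorID, Title} is {AuthorID, Branch, MemberID, Publisher, Title}, the whole schema; {AuthorID, Title} is a candidate key.
No proper subset of any of these is a key, and no other minimal superkey exists.

{AuthorID, MemberID}, {AuthorID, Publisher}, {AuthorID, Title}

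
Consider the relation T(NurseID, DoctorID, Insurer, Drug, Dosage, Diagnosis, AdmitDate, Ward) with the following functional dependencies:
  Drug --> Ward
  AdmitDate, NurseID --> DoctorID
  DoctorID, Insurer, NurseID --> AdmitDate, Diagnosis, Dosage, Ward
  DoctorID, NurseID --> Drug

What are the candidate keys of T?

{AdmitDate, Insurer, NurseID}, {DoctorID, Insurer, NurseID}

Attributes never on any right-hand side: {Insurer, NurseID} — every candidate key must contain all of them.
Closure of {AdmitDate, Insurer, NurseID} is {AdmitDate, Diagnosis, DoctorID, Dosage, Drug, Insurer, NurseID, Ward}, the whole schema; {AdmitDate, Insurer, NurseID} is a candidate key.
Closure of {DoctorID, Insurer, NurseID} is {AdmitDate, Diagnosis, DoctorID, Dosage, Drug, Insurer, NurseID, Ward}, the whole schema; {DoctorID, Insurer, NurseID} is a candidate key.
No proper subset of any of these is a key, and no other minimal superkey exists.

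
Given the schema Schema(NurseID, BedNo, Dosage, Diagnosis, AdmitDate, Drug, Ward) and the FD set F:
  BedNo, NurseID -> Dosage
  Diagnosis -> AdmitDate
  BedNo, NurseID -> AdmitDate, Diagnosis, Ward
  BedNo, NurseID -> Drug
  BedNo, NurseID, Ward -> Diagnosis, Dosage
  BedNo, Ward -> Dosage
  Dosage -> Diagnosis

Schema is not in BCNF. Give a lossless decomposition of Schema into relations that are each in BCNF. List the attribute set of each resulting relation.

Candidate key of the original relation: {BedNo, NurseID}.
In {AdmitDate, BedNo, Diagnosis, Dosage, Drug, NurseID, Ward}, {Diagnosis} is not a superkey ({Diagnosis}⁺ restricted to this set is {AdmitDate, Diagnosis}), so split on Diagnosis -> AdmitDate into {AdmitDate, Diagnosis} and {BedNo, Diagnosis, Dosage, Drug, NurseID, Ward}.
{AdmitDate, Diagnosis} is in BCNF.
In {BedNo, Diagnosis, Dosage, Drug, NurseID, Ward}, {BedNo, Ward} is not a superkey ({BedNo, Ward}⁺ restricted to this set is {BedNo, Diagnosis, Dosage, Ward}), so split on BedNo, Ward -> Diagnosis, Dosage into {BedNo, Diagnosis, Dosage, Ward} and {BedNo, Drug, NurseID, Ward}.
In {BedNo, Diagnosis, Dosage, Ward}, {Dosage} is not a superkey ({Dosage}⁺ restricted to this set is {Diagnosis, Dosage}), so split on Dosage -> Diagnosis into {Diagnosis, Dosage} and {BedNo, Dosage, Ward}.
{Diagnosis, Dosage} is in BCNF.
{BedNo, Dosage, Ward} is in BCNF.
{BedNo, Drug, NurseID, Ward} is in BCNF.

{AdmitDate, Diagnosis}; {BedNo, Dosage, Ward}; {BedNo, Drug, NurseID, Ward}; {Diagnosis, Dosage}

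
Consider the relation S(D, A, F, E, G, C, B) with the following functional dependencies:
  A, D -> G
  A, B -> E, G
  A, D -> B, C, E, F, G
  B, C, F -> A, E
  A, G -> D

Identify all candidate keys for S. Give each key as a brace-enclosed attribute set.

{A, B}, {A, D}, {A, G}, {B, C, F}

{A, B} is a candidate key since {A, B}⁺ = {A, B, C, D, E, F, G} covers every attribute.
{A, D} is a candidate key since {A, D}⁺ = {A, B, C, D, E, F, G} covers every attribute.
{A, G} is a candidate key since {A, G}⁺ = {A, B, C, D, E, F, G} covers every attribute.
{B, C, F} is a candidate key since {B, C, F}⁺ = {A, B, C, D, E, F, G} covers every attribute.
Any other superkey properly contains one of these, so there are no further candidate keys.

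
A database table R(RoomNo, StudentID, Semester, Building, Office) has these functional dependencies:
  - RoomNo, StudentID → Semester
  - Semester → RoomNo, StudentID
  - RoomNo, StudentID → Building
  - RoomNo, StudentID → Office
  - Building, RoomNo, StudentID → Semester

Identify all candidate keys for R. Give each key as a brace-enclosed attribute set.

{RoomNo, StudentID}, {Semester}

{Semester}⁺ = {Building, Office, RoomNo, Semester, StudentID}, which is every attribute, so {Semester} is a candidate key.
{RoomNo, StudentID}⁺ = {Building, Office, RoomNo, Semester, StudentID}, which is every attribute, so {RoomNo, StudentID} is a candidate key.
These are minimal and exhaustive — every other superkey contains one of them.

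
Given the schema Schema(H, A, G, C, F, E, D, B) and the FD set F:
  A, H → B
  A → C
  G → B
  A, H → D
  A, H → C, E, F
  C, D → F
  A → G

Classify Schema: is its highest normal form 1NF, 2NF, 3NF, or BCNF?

1NF

Candidate key: {A, H}. Prime attributes: {A, H}.
A → C: {A}⁺ = {A, B, C, G}, which is not all of the attributes, so the left side is not a superkey — BCNF is violated.
A → C has non-prime {C} on the right and a non-superkey on the left, so 3NF fails.
Since {A} ⊂ {A, H} and {A}⁺ ⊇ {B, C, G} with {B, C, G} non-prime, there is a partial dependency; 2NF fails.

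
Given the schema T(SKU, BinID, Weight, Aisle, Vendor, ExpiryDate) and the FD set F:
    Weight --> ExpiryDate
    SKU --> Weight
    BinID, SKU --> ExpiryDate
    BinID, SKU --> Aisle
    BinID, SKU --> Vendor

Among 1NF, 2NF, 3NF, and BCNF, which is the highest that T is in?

1NF

Candidate key: {BinID, SKU}. Prime attributes: {BinID, SKU}.
Weight --> ExpiryDate breaks BCNF: {Weight}⁺ = {ExpiryDate, Weight}, so {Weight} is not a superkey.
Because {ExpiryDate} is non-prime and the left side of Weight --> ExpiryDate is not a superkey, the relation is not in 3NF.
{SKU} is a proper subset of the key {BinID, SKU}, and {SKU}⁺ contains the non-prime attributes {ExpiryDate, Weight} — a partial dependency, so 2NF is violated.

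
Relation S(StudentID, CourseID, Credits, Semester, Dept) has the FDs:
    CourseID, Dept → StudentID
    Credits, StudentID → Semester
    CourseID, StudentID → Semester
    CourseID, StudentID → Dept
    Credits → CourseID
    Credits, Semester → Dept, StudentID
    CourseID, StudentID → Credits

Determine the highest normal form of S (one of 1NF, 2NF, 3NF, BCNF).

3NF

Candidate keys: {CourseID, Dept}, {CourseID, StudentID}, {Credits, Dept}, {Credits, Semester}, {Credits, StudentID}. Prime attributes: {CourseID, Credits, Dept, Semester, StudentID}.
Credits → CourseID breaks BCNF: {Credits}⁺ = {CourseID, Credits}, so {Credits} is not a superkey.
Since {CourseID} ⊆ prime attributes and every other non-superkey FD also has a prime right side, the schema is in 3NF.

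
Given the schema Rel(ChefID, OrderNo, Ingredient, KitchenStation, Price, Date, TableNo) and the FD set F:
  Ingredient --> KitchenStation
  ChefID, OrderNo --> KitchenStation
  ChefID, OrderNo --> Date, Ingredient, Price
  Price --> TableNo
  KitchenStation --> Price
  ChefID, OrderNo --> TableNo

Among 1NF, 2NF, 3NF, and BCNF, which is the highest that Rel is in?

2NF

Candidate key: {ChefID, OrderNo}. Prime attributes: {ChefID, OrderNo}.
For Ingredient --> KitchenStation we have {Ingredient}⁺ = {Ingredient, KitchenStation, Price, TableNo}; {Ingredient} is not a superkey, so BCNF fails.
Because {KitchenStation} is non-prime and the left side of Ingredient --> KitchenStation is not a superkey, the relation is not in 3NF.
No proper subset of a key has a non-prime attribute in its closure, so there is no partial dependency; 2NF holds.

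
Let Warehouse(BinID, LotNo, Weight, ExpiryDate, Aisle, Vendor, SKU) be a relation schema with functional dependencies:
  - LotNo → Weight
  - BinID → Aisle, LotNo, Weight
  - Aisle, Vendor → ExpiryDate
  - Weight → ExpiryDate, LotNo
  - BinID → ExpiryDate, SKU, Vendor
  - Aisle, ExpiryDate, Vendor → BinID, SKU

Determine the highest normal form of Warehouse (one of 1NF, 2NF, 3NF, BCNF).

2NF

Candidate keys: {Aisle, Vendor}, {BinID}. Prime attributes: {Aisle, BinID, Vendor}.
LotNo → Weight breaks BCNF: {LotNo}⁺ = {ExpiryDate, LotNo, Weight}, so {LotNo} is not a superkey.
LotNo → Weight has non-prime {Weight} on the right and a non-superkey on the left, so 3NF fails.
No non-prime attribute depends on a proper subset of any candidate key, so 2NF holds.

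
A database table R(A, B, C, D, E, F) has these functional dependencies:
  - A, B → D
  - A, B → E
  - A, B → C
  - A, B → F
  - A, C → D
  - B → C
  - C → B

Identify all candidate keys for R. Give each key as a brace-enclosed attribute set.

{A, B}, {A, C}

{A} never appears on the right of any FD, so every key must include it.
{A, B}⁺ = {A, B, C, D, E, F} — all of the relation — so {A, B} is a candidate key.
{A, C}⁺ = {A, B, C, D, E, F} — all of the relation — so {A, C} is a candidate key.
No proper subset of any of these is a key, and no other minimal superkey exists.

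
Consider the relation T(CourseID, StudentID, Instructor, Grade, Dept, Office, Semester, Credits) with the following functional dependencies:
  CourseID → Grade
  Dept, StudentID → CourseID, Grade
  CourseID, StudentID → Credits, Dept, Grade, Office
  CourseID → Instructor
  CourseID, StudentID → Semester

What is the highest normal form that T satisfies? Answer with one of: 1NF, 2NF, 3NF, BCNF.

Candidate keys: {CourseID, StudentID}, {Dept, StudentID}. Prime attributes: {CourseID, Dept, StudentID}.
CourseID → Grade breaks BCNF: {CourseID}⁺ = {CourseID, Grade, Instructor}, so {CourseID} is not a superkey.
CourseID → Grade determines the non-prime attribute {Grade} from a non-superkey — 3NF is violated.
Since {CourseID} ⊂ {CourseID, StudentID} and {CourseID}⁺ ⊇ {Grade, Instructor} with {Grade, Instructor} non-prime, there is a partial dependency; 2NF fails.

1NF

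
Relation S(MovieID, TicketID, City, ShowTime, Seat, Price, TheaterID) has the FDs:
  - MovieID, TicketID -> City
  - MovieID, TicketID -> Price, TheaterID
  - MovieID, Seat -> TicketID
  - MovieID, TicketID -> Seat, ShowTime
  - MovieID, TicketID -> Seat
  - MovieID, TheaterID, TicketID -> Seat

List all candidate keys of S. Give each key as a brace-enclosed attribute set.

{MovieID, Seat}, {MovieID, TicketID}

No FD produces {MovieID}, so it must be in every candidate key.
{MovieID, Seat}⁺ = {City, MovieID, Price, Seat, ShowTime, TheaterID, TicketID}, which is every attribute, so {MovieID, Seat} is a candidate key.
{MovieID, TicketID}⁺ = {City, MovieID, Price, Seat, ShowTime, TheaterID, TicketID}, which is every attribute, so {MovieID, TicketID} is a candidate key.
These are minimal and exhaustive — every other superkey contains one of them.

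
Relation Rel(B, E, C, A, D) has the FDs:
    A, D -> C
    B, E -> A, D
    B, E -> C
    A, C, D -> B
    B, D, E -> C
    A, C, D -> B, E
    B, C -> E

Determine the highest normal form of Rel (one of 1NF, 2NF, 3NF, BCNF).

BCNF

Candidate keys: {A, D}, {B, C}, {B, E}. Prime attributes: {A, B, C, D, E}.
Every FD has a superkey on the left, so the relation is in BCNF.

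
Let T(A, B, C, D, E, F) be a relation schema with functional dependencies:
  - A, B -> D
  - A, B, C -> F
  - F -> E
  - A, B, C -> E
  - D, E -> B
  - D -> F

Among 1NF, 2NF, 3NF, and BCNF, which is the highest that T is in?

1NF

Candidate keys: {A, B, C}, {A, C, D}. Prime attributes: {A, B, C, D}.
A, B -> D: {A, B}⁺ = {A, B, D, E, F}, which is not all of the attributes, so the left side is not a superkey — BCNF is violated.
F -> E determines the non-prime attribute {E} from a non-superkey — 3NF is violated.
The proper key subset {A, B} of {A, B, C} determines non-prime {E, F}, so the relation is not even in 2NF.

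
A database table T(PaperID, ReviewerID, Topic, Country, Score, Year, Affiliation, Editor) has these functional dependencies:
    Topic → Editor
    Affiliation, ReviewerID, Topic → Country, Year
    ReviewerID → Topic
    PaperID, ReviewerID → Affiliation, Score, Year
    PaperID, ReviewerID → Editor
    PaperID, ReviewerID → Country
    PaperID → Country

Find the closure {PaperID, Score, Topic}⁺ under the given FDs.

Start with {PaperID, Score, Topic}.
Topic → Editor applies; add {Editor} → now {Editor, PaperID, Score, Topic}.
PaperID → Country applies; add {Country} → now {Country, Editor, PaperID, Score, Topic}.
No further FD applies.

{Country, Editor, PaperID, Score, Topic}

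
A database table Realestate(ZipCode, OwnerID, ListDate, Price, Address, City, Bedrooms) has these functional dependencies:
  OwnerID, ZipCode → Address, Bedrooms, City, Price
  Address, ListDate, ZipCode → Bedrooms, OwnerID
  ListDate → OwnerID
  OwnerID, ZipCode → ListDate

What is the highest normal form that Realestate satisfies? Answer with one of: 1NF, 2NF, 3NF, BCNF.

3NF

Candidate keys: {ListDate, ZipCode}, {OwnerID, ZipCode}. Prime attributes: {ListDate, OwnerID, ZipCode}.
For ListDate → OwnerID we have {ListDate}⁺ = {ListDate, OwnerID}; {ListDate} is not a superkey, so BCNF fails.
But every attribute on its right side ({OwnerID}) is prime, and the same holds for every other non-superkey FD, so 3NF still holds.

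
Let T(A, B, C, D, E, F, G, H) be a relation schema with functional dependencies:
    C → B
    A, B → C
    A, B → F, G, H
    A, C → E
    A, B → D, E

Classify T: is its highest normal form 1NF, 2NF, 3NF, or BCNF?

Candidate keys: {A, B}, {A, C}. Prime attributes: {A, B, C}.
For C → B we have {C}⁺ = {B, C}; {C} is not a superkey, so BCNF fails.
Its right-hand attributes {B} are all prime, as are those of every other non-superkey FD — the relation is in 3NF.

3NF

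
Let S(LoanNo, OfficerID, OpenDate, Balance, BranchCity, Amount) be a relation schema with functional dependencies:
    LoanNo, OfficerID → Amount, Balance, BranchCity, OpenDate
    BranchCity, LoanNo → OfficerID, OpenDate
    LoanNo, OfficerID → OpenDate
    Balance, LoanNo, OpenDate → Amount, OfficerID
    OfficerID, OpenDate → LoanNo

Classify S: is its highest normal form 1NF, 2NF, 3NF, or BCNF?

BCNF

Candidate keys: {Balance, LoanNo, OpenDate}, {BranchCity, LoanNo}, {LoanNo, OfficerID}, {OfficerID, OpenDate}. Prime attributes: {Balance, BranchCity, LoanNo, OfficerID, OpenDate}.
Each dependency's left side is a superkey — BCNF holds.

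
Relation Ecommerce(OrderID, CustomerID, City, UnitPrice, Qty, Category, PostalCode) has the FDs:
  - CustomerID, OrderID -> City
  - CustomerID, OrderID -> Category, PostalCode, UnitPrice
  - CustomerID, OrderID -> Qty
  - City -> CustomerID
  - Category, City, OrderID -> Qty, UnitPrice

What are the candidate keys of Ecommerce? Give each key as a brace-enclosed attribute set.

{OrderID} never appears on the right of any FD, so every key must include it.
Closure of {City, OrderID} is {Category, City, CustomerID, OrderID, PostalCode, Qty, UnitPrice}, the whole schema; {City, OrderID} is a candidate key.
Closure of {CustomerID, OrderID} is {Category, City, CustomerID, OrderID, PostalCode, Qty, UnitPrice}, the whole schema; {CustomerID, OrderID} is a candidate key.
These are minimal and exhaustive — every other superkey contains one of them.

{City, OrderID}, {CustomerID, OrderID}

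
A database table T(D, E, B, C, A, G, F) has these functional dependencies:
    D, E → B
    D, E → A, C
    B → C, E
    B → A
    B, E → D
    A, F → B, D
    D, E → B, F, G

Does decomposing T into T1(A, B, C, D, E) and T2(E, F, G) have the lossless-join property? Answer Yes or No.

The shared attributes are {E} and {E}⁺ = {E}.
T1 ⊄ {E} and T2 ⊄ {E}, so the split is lossy.

No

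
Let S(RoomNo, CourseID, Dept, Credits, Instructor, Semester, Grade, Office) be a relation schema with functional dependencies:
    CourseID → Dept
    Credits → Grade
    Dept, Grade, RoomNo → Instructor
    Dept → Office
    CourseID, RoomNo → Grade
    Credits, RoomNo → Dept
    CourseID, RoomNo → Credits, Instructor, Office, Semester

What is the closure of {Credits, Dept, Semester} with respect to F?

Start with {Credits, Dept, Semester}.
Credits → Grade applies; add {Grade} → now {Credits, Dept, Grade, Semester}.
Dept → Office applies; add {Office} → now {Credits, Dept, Grade, Office, Semester}.
No further FD applies.

{Credits, Dept, Grade, Office, Semester}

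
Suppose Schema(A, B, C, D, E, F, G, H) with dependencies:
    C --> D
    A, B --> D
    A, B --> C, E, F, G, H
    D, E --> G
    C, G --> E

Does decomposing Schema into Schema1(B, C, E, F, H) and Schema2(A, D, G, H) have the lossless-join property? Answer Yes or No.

Common attributes: {H}; their closure is {H}.
Schema1 ⊄ {H} and Schema2 ⊄ {H}, so the split is lossy.

No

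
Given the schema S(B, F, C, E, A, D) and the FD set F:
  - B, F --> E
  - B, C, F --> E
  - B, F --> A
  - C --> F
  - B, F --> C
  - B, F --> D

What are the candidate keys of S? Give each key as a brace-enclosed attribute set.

{B, C}, {B, F}

{B} never appears on the right of any FD, so every key must include it.
{B, C}⁺ = {A, B, C, D, E, F} — all of the relation — so {B, C} is a candidate key.
{B, F}⁺ = {A, B, C, D, E, F} — all of the relation — so {B, F} is a candidate key.
Any other superkey properly contains one of these, so there are no further candidate keys.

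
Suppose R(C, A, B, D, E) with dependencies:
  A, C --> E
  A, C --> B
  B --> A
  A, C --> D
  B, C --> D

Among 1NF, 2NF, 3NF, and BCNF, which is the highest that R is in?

3NF

Candidate keys: {A, C}, {B, C}. Prime attributes: {A, B, C}.
B --> A: {B}⁺ = {A, B}, which is not all of the attributes, so the left side is not a superkey — BCNF is violated.
But every attribute on its right side ({A}) is prime, and the same holds for every other non-superkey FD, so 3NF still holds.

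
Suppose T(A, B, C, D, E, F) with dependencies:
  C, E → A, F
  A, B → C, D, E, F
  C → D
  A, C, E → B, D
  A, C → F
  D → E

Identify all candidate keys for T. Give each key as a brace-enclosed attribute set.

{C}⁺ = {A, B, C, D, E, F}, which is every attribute, so {C} is a candidate key.
{A, B}⁺ = {A, B, C, D, E, F}, which is every attribute, so {A, B} is a candidate key.
These are minimal and exhaustive — every other superkey contains one of them.

{A, B}, {C}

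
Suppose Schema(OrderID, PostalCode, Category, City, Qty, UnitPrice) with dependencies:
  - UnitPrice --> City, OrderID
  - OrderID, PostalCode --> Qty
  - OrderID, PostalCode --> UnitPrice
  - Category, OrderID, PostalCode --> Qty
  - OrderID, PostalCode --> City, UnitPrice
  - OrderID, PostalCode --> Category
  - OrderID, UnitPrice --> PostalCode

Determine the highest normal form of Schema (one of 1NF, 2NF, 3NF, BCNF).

BCNF

Candidate keys: {OrderID, PostalCode}, {UnitPrice}. Prime attributes: {OrderID, PostalCode, UnitPrice}.
Every FD has a superkey on the left, so the relation is in BCNF.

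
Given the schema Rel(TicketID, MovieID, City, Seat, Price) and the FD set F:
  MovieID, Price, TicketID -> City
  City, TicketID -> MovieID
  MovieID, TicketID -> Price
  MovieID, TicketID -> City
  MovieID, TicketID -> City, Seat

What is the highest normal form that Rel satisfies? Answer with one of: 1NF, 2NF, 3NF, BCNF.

BCNF

Candidate keys: {City, TicketID}, {MovieID, TicketID}. Prime attributes: {City, MovieID, TicketID}.
Each dependency's left side is a superkey — BCNF holds.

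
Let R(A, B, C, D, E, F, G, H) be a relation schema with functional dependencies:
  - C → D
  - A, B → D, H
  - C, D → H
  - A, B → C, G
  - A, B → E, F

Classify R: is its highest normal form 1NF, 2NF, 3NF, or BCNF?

2NF

Candidate key: {A, B}. Prime attributes: {A, B}.
C → D: {C}⁺ = {C, D, H}, which is not all of the attributes, so the left side is not a superkey — BCNF is violated.
Because {D} is non-prime and the left side of C → D is not a superkey, the relation is not in 3NF.
Checking every proper subset of each key, none determines a non-prime attribute — 2NF is satisfied.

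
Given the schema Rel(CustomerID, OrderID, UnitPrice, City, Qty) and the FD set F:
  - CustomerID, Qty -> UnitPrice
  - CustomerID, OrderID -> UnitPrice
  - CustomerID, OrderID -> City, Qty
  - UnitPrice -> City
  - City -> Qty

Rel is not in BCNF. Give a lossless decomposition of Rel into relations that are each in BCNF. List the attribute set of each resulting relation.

Candidate key of the original relation: {CustomerID, OrderID}.
{City, CustomerID, OrderID, Qty, UnitPrice}: {CustomerID, Qty} determines {City, CustomerID, Qty, UnitPrice} here but is not a superkey — split on CustomerID, Qty -> City, UnitPrice, giving {City, CustomerID, Qty, UnitPrice} and {CustomerID, OrderID, Qty}.
{City, CustomerID, Qty, UnitPrice}: {UnitPrice} determines {City, Qty, UnitPrice} here but is not a superkey — split on UnitPrice -> City, Qty, giving {City, Qty, UnitPrice} and {CustomerID, UnitPrice}.
{City, Qty, UnitPrice}: {City} determines {City, Qty} here but is not a superkey — split on City -> Qty, giving {City, Qty} and {City, UnitPrice}.
{City, Qty} has no BCNF violation.
{City, UnitPrice} has no BCNF violation.
{CustomerID, UnitPrice} has no BCNF violation.
{CustomerID, OrderID, Qty} has no BCNF violation.

{City, Qty}; {City, UnitPrice}; {CustomerID, OrderID, Qty}; {CustomerID, UnitPrice}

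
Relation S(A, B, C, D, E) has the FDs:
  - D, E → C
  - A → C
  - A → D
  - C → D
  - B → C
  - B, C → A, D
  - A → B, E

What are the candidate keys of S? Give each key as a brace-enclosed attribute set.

{A}, {B}

{A}⁺ = {A, B, C, D, E}, which is every attribute, so {A} is a candidate key.
{B}⁺ = {A, B, C, D, E}, which is every attribute, so {B} is a candidate key.
Any other superkey properly contains one of these, so there are no further candidate keys.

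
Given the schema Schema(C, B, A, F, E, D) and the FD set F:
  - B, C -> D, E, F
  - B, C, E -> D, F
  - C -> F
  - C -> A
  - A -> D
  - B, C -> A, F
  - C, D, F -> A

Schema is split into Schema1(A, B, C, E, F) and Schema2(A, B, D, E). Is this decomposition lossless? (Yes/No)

Common attributes: {A, B, E}; their closure is {A, B, D, E}.
Schema2 is contained in that closure, so Schema1 ∩ Schema2 -> Schema2 holds and the join is lossless.

Yes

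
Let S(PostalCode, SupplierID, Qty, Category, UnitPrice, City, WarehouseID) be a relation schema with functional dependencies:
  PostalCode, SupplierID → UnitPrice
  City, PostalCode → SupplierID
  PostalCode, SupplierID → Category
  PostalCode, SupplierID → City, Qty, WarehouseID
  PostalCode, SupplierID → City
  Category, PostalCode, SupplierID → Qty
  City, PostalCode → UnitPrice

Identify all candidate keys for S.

{City, PostalCode}, {PostalCode, SupplierID}

Attributes never on any right-hand side: {PostalCode} — every candidate key must contain it.
Closure of {City, PostalCode} is {Category, City, PostalCode, Qty, SupplierID, UnitPrice, WarehouseID}, the whole schema; {City, PostalCode} is a candidate key.
Closure of {PostalCode, SupplierID} is {Category, City, PostalCode, Qty, SupplierID, UnitPrice, WarehouseID}, the whole schema; {PostalCode, SupplierID} is a candidate key.
Any other superkey properly contains one of these, so there are no further candidate keys.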